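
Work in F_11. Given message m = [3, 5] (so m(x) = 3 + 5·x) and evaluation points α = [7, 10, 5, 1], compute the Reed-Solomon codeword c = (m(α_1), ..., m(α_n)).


c = [5, 9, 6, 8]

Message polynomial: m(x) = 3 + 5·x (mod 11).
For each evaluation point α_i, compute m(α_i) mod 11:
  α_1 = 7: Horner steps 5 → 5, so m(7) = 5.
  α_2 = 10: Horner steps 5 → 9, so m(10) = 9.
  α_3 = 5: Horner steps 5 → 6, so m(5) = 6.
  α_4 = 1: Horner steps 5 → 8, so m(1) = 8.
Codeword c = [5, 9, 6, 8] ∈ F_11^4.


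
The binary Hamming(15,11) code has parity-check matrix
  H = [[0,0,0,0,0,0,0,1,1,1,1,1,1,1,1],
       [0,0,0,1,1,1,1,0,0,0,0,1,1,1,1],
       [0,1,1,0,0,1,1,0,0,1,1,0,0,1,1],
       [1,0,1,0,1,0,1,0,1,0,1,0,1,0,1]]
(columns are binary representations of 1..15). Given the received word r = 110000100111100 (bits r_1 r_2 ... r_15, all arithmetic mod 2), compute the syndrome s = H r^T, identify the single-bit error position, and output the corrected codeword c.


s = (0, 1, 0, 0)^T, error position = 4, corrected codeword c = 110100100111100

Compute s = H r^T mod 2 one row at a time:
  s_1 = 0 + 0 + 1 + 1 + 1 + 1 + 0 + 0 = 4 ≡ 0 (mod 2).
  s_2 = 0 + 0 + 0 + 1 + 1 + 1 + 0 + 0 = 3 ≡ 1 (mod 2).
  s_3 = 1 + 0 + 0 + 1 + 1 + 1 + 0 + 0 = 4 ≡ 0 (mod 2).
  s_4 = 1 + 0 + 0 + 1 + 0 + 1 + 1 + 0 = 4 ≡ 0 (mod 2).
s = (0, 1, 0, 0)^T — this equals column 4 of H (binary 0100), so error is at position 4.
Correct: flip bit 4 of r = 110000100111100 to get c = 110100100111100.


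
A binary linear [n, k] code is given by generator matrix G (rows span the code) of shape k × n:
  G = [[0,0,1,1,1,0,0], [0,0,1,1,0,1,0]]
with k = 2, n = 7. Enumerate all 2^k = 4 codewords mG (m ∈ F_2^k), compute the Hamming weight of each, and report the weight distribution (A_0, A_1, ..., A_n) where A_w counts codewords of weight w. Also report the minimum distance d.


Weight distribution: A_0 = 1, A_2 = 1, A_3 = 2. Minimum distance d = 2.

Enumerate all 2^2 = 4 messages m ∈ F_2^2.
For each, compute codeword c = mG in F_2^7, then tally its weight.
  m = 00 → c = 0000000, weight = 0.
  m = 10 → c = 0011100, weight = 3.
  m = 01 → c = 0011010, weight = 3.
  m = 11 → c = 0000110, weight = 2.
Tally weights:
  weight 0: 1 codewords.
  weight 2: 1 codewords.
  weight 3: 2 codewords.
Minimum distance d = smallest w > 0 with A_w > 0 = 2.
Sanity: Σ A_w = 4 = 2^2 = 4 ✓.


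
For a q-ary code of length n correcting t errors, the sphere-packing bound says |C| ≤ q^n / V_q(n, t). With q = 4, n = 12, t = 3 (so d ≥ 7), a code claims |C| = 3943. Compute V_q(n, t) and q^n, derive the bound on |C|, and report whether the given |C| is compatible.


V_q(n, t) = 6571, q^n = 16777216, Hamming bound = 2553, |C| = 3943 > bound (violated).

Step 1: Compute V_q(n, t) = Σ_{j=0}^3 C(n, j) (q−1)^j.
  j = 0: C(12,0)·(3)^0 = 1·1 = 1.
  j = 1: C(12,1)·(3)^1 = 12·3 = 36.
  j = 2: C(12,2)·(3)^2 = 66·9 = 594.
  j = 3: C(12,3)·(3)^3 = 220·27 = 5940.
  V_q(n, t) = 1 + 36 + 594 + 5940 = 6571.
Step 2: q^n = 4^12 = 16777216.
Step 3: Hamming bound ⌊q^n / V_q(n,t)⌋ = ⌊16777216/6571⌋ = 2553.
Step 4: Compare |C| = 3943 to 2553: violated.
The claimed |C| lies above the Hamming bound, so no 4-ary code of length 12 with d ≥ 7 can have 3943 codewords.


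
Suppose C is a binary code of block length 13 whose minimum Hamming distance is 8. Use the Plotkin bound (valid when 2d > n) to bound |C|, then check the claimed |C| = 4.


Plotkin bound M ≤ 4; given |C| = 4 ≤ bound (satisfied).

Check applicability: 2d = 16, n = 13.
2d − n = 3 > 0, so Plotkin applies.
Compute d/(2d−n) = 8/3 ≈ 2.6667.
⌊d/(2d−n)⌋ = 2.
Plotkin bound: M ≤ 2·2 = 4.
Given |C| = 4, check: satisfied.
This |C| is at the Plotkin bound.


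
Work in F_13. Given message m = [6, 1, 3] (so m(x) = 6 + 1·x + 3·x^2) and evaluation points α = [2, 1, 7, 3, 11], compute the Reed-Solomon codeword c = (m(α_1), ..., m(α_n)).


c = [7, 10, 4, 10, 3]

Message polynomial: m(x) = 6 + 1·x + 3·x^2 (mod 13).
For each evaluation point α_i, compute m(α_i) mod 13:
  α_1 = 2: Horner steps 3 → 7 → 7, so m(2) = 7.
  α_2 = 1: Horner steps 3 → 4 → 10, so m(1) = 10.
  α_3 = 7: Horner steps 3 → 9 → 4, so m(7) = 4.
  α_4 = 3: Horner steps 3 → 10 → 10, so m(3) = 10.
  α_5 = 11: Horner steps 3 → 8 → 3, so m(11) = 3.
Codeword c = [7, 10, 4, 10, 3] ∈ F_13^5.


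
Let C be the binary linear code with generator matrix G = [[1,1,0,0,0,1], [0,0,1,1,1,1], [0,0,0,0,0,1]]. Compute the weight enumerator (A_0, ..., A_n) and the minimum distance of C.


Weight distribution: A_0 = 1, A_1 = 1, A_2 = 1, A_3 = 2, A_4 = 1, A_5 = 1, A_6 = 1. Minimum distance d = 1.

Enumerate all 2^3 = 8 messages m ∈ F_2^3.
For each, compute codeword c = mG in F_2^6, then tally its weight.
  m = 000 → c = 000000, weight = 0.
  m = 100 → c = 110001, weight = 3.
  m = 010 → c = 001111, weight = 4.
  m = 110 → c = 111110, weight = 5.
  m = 001 → c = 000001, weight = 1.
  m = 101 → c = 110000, weight = 2.
  m = 011 → c = 001110, weight = 3.
  m = 111 → c = 111111, weight = 6.
Tally weights:
  weight 0: 1 codewords.
  weight 1: 1 codewords.
  weight 2: 1 codewords.
  weight 3: 2 codewords.
  weight 4: 1 codewords.
  weight 5: 1 codewords.
  weight 6: 1 codewords.
Minimum distance d = smallest w > 0 with A_w > 0 = 1.
Sanity: Σ A_w = 8 = 2^3 = 8 ✓.


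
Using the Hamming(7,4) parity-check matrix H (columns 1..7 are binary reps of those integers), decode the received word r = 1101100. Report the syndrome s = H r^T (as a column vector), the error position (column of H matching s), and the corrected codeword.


s = (0, 1, 0)^T, error position = 2, corrected codeword c = 1001100

Compute s = H r^T mod 2 one row at a time:
  s_1 = 1 + 1 + 0 + 0 = 2 ≡ 0 (mod 2).
  s_2 = 1 + 0 + 0 + 0 = 1 ≡ 1 (mod 2).
  s_3 = 1 + 0 + 1 + 0 = 2 ≡ 0 (mod 2).
s = (0, 1, 0)^T — this equals column 2 of H (binary 010), so error is at position 2.
Correct: flip bit 2 of r = 1101100 to get c = 1001100.


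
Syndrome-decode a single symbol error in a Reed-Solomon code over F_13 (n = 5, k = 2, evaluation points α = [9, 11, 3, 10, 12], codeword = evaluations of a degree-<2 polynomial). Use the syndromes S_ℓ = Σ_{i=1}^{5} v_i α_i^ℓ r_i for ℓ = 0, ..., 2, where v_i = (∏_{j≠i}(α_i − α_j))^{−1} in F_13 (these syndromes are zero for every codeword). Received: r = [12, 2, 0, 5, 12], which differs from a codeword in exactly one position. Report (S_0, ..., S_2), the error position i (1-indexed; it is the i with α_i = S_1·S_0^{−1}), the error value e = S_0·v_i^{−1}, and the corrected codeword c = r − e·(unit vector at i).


S = (10, 12, 4), error at position 1, error magnitude e = 4, c = [8, 2, 0, 5, 12].

Step 1: column multipliers v_i = (∏_{j≠i}(α_i − α_j))^{−1} mod 13.
  i = 1 (α = 9): (9−11)(9−3)(9−10)(9−12) = (−2)·6·(−1)·(−3) = −36 ≡ 3, so v_1 = 3^{−1} = 9 (mod 13).
  i = 2 (α = 11): (11−9)(11−3)(11−10)(11−12) = 2·8·1·(−1) = −16 ≡ 10, so v_2 = 10^{−1} = 4 (mod 13).
  i = 3 (α = 3): (3−9)(3−11)(3−10)(3−12) = (−6)·(−8)·(−7)·(−9) = 3024 ≡ 8, so v_3 = 8^{−1} = 5 (mod 13).
  i = 4 (α = 10): (10−9)(10−11)(10−3)(10−12) = 1·(−1)·7·(−2) = 14 ≡ 1, so v_4 = 1^{−1} = 1 (mod 13).
  i = 5 (α = 12): (12−9)(12−11)(12−3)(12−10) = 3·1·9·2 = 54 ≡ 2, so v_5 = 2^{−1} = 7 (mod 13).
  v = [9, 4, 5, 1, 7].
Step 2: syndromes of r = [12, 2, 0, 5, 12] (all sums mod 13).
  S_0 = Σ v_i r_i = 9·12 + 4·2 + 5·0 + 1·5 + 7·12 = 205 ≡ 10.
  S_1 = Σ v_i α_i r_i = 9·9·12 + 4·11·2 + 5·3·0 + 1·10·5 + 7·12·12 = 2118 ≡ 12.
  α_i^2 mod 13 = [3, 4, 9, 9, 1].
  S_2 = Σ v_i α_i^2 r_i = 9·3·12 + 4·4·2 + 5·9·0 + 1·9·5 + 7·1·12 = 485 ≡ 4.
  S = (10, 12, 4) ≠ 0, so r is not a codeword (an error is present).
Step 3: locate the error. For a single error e at position i, S_ℓ = v_i·e·α_i^ℓ, so α_err = S_1/S_0.
  S_0^{−1} = 10^{−1} = 4 (mod 13), so α_err = 12·4 = 48 ≡ 9 = α_1. Error position i = 1.
  Consistency check: S_2/S_1 = 4·12 = 48 ≡ 9 = α_err ✓ (single-error assumption holds).
Step 4: error magnitude e = S_0/v_1 = S_0·∏_{j≠1}(α_1 − α_j) = 10·3 = 30 ≡ 4 (mod 13).
Step 5: correct position 1: c_1 = r_1 − e = 12 − 4 ≡ 8 (mod 13). Hence c = [8, 2, 0, 5, 12].
  Check: interpolating c through the α_i gives m(x) = 9 + 10·x (degree < 2) with m(α_i) = c_i for every i, so c is indeed a codeword.


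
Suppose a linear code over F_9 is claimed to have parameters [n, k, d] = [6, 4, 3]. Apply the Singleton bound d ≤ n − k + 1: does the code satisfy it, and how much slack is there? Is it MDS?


Singleton RHS = n − k + 1 = 3, slack = 0, bound satisfied, MDS.

Singleton bound: d ≤ n − k + 1.
Here n = 6, k = 4, so n − k + 1 = 3.
Given d = 3, check d ≤ 3: YES.
Slack = (n − k + 1) − d = 0.
The code is MDS (slack = 0).
Description: the claimed parameters are [6, 4, 3]_9; such a code would be MDS (meets Singleton bound).


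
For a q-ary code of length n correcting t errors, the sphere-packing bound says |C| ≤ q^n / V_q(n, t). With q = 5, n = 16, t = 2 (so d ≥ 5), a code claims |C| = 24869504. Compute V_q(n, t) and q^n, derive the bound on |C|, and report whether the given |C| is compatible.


V_q(n, t) = 1985, q^n = 152587890625, Hamming bound = 76870473, |C| = 24869504 ≤ bound (satisfied).

Step 1: Compute V_q(n, t) = Σ_{j=0}^2 C(n, j) (q−1)^j.
  j = 0: C(16,0)·(4)^0 = 1·1 = 1.
  j = 1: C(16,1)·(4)^1 = 16·4 = 64.
  j = 2: C(16,2)·(4)^2 = 120·16 = 1920.
  V_q(n, t) = 1 + 64 + 1920 = 1985.
Step 2: q^n = 5^16 = 152587890625.
Step 3: Hamming bound ⌊q^n / V_q(n,t)⌋ = ⌊152587890625/1985⌋ = 76870473.
Step 4: Compare |C| = 24869504 to 76870473: satisfied.
The claimed |C| lies below the Hamming bound.


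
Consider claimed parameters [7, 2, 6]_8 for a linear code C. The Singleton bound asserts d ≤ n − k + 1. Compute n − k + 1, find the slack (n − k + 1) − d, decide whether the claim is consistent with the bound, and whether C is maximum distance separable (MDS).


Singleton RHS = n − k + 1 = 6, slack = 0, bound satisfied, MDS.

Singleton bound: d ≤ n − k + 1.
Here n = 7, k = 2, so n − k + 1 = 6.
Given d = 6, check d ≤ 6: YES.
Slack = (n − k + 1) − d = 0.
The code is MDS (slack = 0).
Description: the claimed parameters are [7, 2, 6]_8; such a code would be MDS (meets Singleton bound).


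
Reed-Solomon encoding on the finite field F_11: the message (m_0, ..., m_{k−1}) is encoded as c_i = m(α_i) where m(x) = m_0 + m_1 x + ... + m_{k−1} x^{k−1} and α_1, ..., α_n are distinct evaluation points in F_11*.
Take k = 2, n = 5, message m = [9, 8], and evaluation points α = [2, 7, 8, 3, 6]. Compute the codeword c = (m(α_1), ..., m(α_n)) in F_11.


c = [3, 10, 7, 0, 2]

Message polynomial: m(x) = 9 + 8·x (mod 11).
For each evaluation point α_i, compute m(α_i) mod 11:
  α_1 = 2: Horner steps 8 → 3, so m(2) = 3.
  α_2 = 7: Horner steps 8 → 10, so m(7) = 10.
  α_3 = 8: Horner steps 8 → 7, so m(8) = 7.
  α_4 = 3: Horner steps 8 → 0, so m(3) = 0.
  α_5 = 6: Horner steps 8 → 2, so m(6) = 2.
Codeword c = [3, 10, 7, 0, 2] ∈ F_11^5.


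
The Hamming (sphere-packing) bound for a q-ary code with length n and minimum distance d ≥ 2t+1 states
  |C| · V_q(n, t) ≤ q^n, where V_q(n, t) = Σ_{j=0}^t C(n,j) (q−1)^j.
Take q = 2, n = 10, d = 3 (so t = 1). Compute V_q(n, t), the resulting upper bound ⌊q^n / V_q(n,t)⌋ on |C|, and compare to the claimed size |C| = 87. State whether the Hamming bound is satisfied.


V_q(n, t) = 11, q^n = 1024, Hamming bound = 93, |C| = 87 ≤ bound (satisfied).

Step 1: Compute V_q(n, t) = Σ_{j=0}^1 C(n, j) (q−1)^j.
  j = 0: C(10,0)·(1)^0 = 1·1 = 1.
  j = 1: C(10,1)·(1)^1 = 10·1 = 10.
  V_q(n, t) = 1 + 10 = 11.
Step 2: q^n = 2^10 = 1024.
Step 3: Hamming bound ⌊q^n / V_q(n,t)⌋ = ⌊1024/11⌋ = 93.
Step 4: Compare |C| = 87 to 93: satisfied.
The claimed |C| lies below the Hamming bound.


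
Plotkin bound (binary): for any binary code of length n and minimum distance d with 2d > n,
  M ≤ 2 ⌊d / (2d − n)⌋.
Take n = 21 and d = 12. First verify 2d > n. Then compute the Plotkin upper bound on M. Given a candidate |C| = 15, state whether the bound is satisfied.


Plotkin bound M ≤ 8; given |C| = 15 > bound (violated).

Check applicability: 2d = 24, n = 21.
2d − n = 3 > 0, so Plotkin applies.
Compute d/(2d−n) = 12/3 ≈ 4.0000.
⌊d/(2d−n)⌋ = 4.
Plotkin bound: M ≤ 2·4 = 8.
Given |C| = 15, check: VIOLATED.
This |C| is above the Plotkin bound, so no binary code with n = 21, d = 12 and 15 codewords exists.


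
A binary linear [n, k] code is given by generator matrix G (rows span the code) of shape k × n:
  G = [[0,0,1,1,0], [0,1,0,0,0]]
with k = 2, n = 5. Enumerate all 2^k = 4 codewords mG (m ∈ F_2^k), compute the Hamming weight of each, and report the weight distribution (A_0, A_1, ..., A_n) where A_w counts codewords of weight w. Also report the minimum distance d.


Weight distribution: A_0 = 1, A_1 = 1, A_2 = 1, A_3 = 1. Minimum distance d = 1.

Enumerate all 2^2 = 4 messages m ∈ F_2^2.
For each, compute codeword c = mG in F_2^5, then tally its weight.
  m = 00 → c = 00000, weight = 0.
  m = 10 → c = 00110, weight = 2.
  m = 01 → c = 01000, weight = 1.
  m = 11 → c = 01110, weight = 3.
Tally weights:
  weight 0: 1 codewords.
  weight 1: 1 codewords.
  weight 2: 1 codewords.
  weight 3: 1 codewords.
Minimum distance d = smallest w > 0 with A_w > 0 = 1.
Sanity: Σ A_w = 4 = 2^2 = 4 ✓.


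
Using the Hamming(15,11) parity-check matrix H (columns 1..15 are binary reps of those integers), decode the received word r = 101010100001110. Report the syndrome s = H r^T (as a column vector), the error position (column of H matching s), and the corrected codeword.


s = (1, 1, 1, 1)^T, error position = 15, corrected codeword c = 101010100001111

Compute s = H r^T mod 2 one row at a time:
  s_1 = 0 + 0 + 0 + 0 + 1 + 1 + 1 + 0 = 3 ≡ 1 (mod 2).
  s_2 = 0 + 1 + 0 + 1 + 1 + 1 + 1 + 0 = 5 ≡ 1 (mod 2).
  s_3 = 0 + 1 + 0 + 1 + 0 + 0 + 1 + 0 = 3 ≡ 1 (mod 2).
  s_4 = 1 + 1 + 1 + 1 + 0 + 0 + 1 + 0 = 5 ≡ 1 (mod 2).
s = (1, 1, 1, 1)^T — this equals column 15 of H (binary 1111), so error is at position 15.
Correct: flip bit 15 of r = 101010100001110 to get c = 101010100001111.


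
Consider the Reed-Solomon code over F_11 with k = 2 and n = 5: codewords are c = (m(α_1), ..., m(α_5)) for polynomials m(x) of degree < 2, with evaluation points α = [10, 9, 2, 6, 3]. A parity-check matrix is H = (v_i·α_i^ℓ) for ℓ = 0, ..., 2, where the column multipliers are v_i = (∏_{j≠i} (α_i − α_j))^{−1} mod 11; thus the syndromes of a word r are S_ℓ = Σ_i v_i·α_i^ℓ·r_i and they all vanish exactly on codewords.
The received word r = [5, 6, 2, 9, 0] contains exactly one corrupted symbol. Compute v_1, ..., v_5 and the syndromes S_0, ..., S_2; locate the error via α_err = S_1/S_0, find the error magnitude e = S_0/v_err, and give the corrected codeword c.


S = (9, 5, 4), error at position 5, error magnitude e = 10, c = [5, 6, 2, 9, 1].

Step 1: column multipliers v_i = (∏_{j≠i}(α_i − α_j))^{−1} mod 11.
  i = 1 (α = 10): (10−9)(10−2)(10−6)(10−3) = 1·8·4·7 = 224 ≡ 4, so v_1 = 4^{−1} = 3 (mod 11).
  i = 2 (α = 9): (9−10)(9−2)(9−6)(9−3) = (−1)·7·3·6 = −126 ≡ 6, so v_2 = 6^{−1} = 2 (mod 11).
  i = 3 (α = 2): (2−10)(2−9)(2−6)(2−3) = (−8)·(−7)·(−4)·(−1) = 224 ≡ 4, so v_3 = 4^{−1} = 3 (mod 11).
  i = 4 (α = 6): (6−10)(6−9)(6−2)(6−3) = (−4)·(−3)·4·3 = 144 ≡ 1, so v_4 = 1^{−1} = 1 (mod 11).
  i = 5 (α = 3): (3−10)(3−9)(3−2)(3−6) = (−7)·(−6)·1·(−3) = −126 ≡ 6, so v_5 = 6^{−1} = 2 (mod 11).
  v = [3, 2, 3, 1, 2].
Step 2: syndromes of r = [5, 6, 2, 9, 0] (all sums mod 11).
  S_0 = Σ v_i r_i = 3·5 + 2·6 + 3·2 + 1·9 + 2·0 = 42 ≡ 9.
  S_1 = Σ v_i α_i r_i = 3·10·5 + 2·9·6 + 3·2·2 + 1·6·9 + 2·3·0 = 324 ≡ 5.
  α_i^2 mod 11 = [1, 4, 4, 3, 9].
  S_2 = Σ v_i α_i^2 r_i = 3·1·5 + 2·4·6 + 3·4·2 + 1·3·9 + 2·9·0 = 114 ≡ 4.
  S = (9, 5, 4) ≠ 0, so r is not a codeword (an error is present).
Step 3: locate the error. For a single error e at position i, S_ℓ = v_i·e·α_i^ℓ, so α_err = S_1/S_0.
  S_0^{−1} = 9^{−1} = 5 (mod 11), so α_err = 5·5 = 25 ≡ 3 = α_5. Error position i = 5.
  Consistency check: S_2/S_1 = 4·9 = 36 ≡ 3 = α_err ✓ (single-error assumption holds).
Step 4: error magnitude e = S_0/v_5 = S_0·∏_{j≠5}(α_5 − α_j) = 9·6 = 54 ≡ 10 (mod 11).
Step 5: correct position 5: c_5 = r_5 − e = 0 − 10 ≡ 1 (mod 11). Hence c = [5, 6, 2, 9, 1].
  Check: interpolating c through the α_i gives m(x) = 4 + 10·x (degree < 2) with m(α_i) = c_i for every i, so c is indeed a codeword.


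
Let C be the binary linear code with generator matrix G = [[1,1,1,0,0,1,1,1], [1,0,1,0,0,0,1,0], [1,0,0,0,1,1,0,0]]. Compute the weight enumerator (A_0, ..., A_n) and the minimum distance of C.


Weight distribution: A_0 = 1, A_3 = 3, A_4 = 2, A_5 = 1, A_6 = 1. Minimum distance d = 3.

Enumerate all 2^3 = 8 messages m ∈ F_2^3.
For each, compute codeword c = mG in F_2^8, then tally its weight.
  m = 000 → c = 00000000, weight = 0.
  m = 100 → c = 11100111, weight = 6.
  m = 010 → c = 10100010, weight = 3.
  m = 110 → c = 01000101, weight = 3.
  m = 001 → c = 10001100, weight = 3.
  m = 101 → c = 01101011, weight = 5.
  m = 011 → c = 00101110, weight = 4.
  m = 111 → c = 11001001, weight = 4.
Tally weights:
  weight 0: 1 codewords.
  weight 3: 3 codewords.
  weight 4: 2 codewords.
  weight 5: 1 codewords.
  weight 6: 1 codewords.
Minimum distance d = smallest w > 0 with A_w > 0 = 3.
Sanity: Σ A_w = 8 = 2^3 = 8 ✓.


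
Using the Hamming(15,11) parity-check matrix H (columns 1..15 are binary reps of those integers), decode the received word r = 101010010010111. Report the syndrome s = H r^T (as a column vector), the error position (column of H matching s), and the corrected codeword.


s = (1, 0, 0, 0)^T, error position = 8, corrected codeword c = 101010000010111

Compute s = H r^T mod 2 one row at a time:
  s_1 = 1 + 0 + 0 + 1 + 0 + 1 + 1 + 1 = 5 ≡ 1 (mod 2).
  s_2 = 0 + 1 + 0 + 0 + 0 + 1 + 1 + 1 = 4 ≡ 0 (mod 2).
  s_3 = 0 + 1 + 0 + 0 + 0 + 1 + 1 + 1 = 4 ≡ 0 (mod 2).
  s_4 = 1 + 1 + 1 + 0 + 0 + 1 + 1 + 1 = 6 ≡ 0 (mod 2).
s = (1, 0, 0, 0)^T — this equals column 8 of H (binary 1000), so error is at position 8.
Correct: flip bit 8 of r = 101010010010111 to get c = 101010000010111.


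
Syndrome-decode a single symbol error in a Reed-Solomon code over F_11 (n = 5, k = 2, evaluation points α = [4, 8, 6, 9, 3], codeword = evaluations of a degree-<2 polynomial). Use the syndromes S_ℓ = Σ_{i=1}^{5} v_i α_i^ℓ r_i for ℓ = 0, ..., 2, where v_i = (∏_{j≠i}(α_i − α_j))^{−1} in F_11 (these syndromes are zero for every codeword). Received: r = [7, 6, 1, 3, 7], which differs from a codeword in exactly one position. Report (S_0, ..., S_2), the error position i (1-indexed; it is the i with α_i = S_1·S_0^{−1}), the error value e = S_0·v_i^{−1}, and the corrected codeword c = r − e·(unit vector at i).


S = (4, 1, 3), error at position 5, error magnitude e = 8, c = [7, 6, 1, 3, 10].

Step 1: column multipliers v_i = (∏_{j≠i}(α_i − α_j))^{−1} mod 11.
  i = 1 (α = 4): (4−8)(4−6)(4−9)(4−3) = (−4)·(−2)·(−5)·1 = −40 ≡ 4, so v_1 = 4^{−1} = 3 (mod 11).
  i = 2 (α = 8): (8−4)(8−6)(8−9)(8−3) = 4·2·(−1)·5 = −40 ≡ 4, so v_2 = 4^{−1} = 3 (mod 11).
  i = 3 (α = 6): (6−4)(6−8)(6−9)(6−3) = 2·(−2)·(−3)·3 = 36 ≡ 3, so v_3 = 3^{−1} = 4 (mod 11).
  i = 4 (α = 9): (9−4)(9−8)(9−6)(9−3) = 5·1·3·6 = 90 ≡ 2, so v_4 = 2^{−1} = 6 (mod 11).
  i = 5 (α = 3): (3−4)(3−8)(3−6)(3−9) = (−1)·(−5)·(−3)·(−6) = 90 ≡ 2, so v_5 = 2^{−1} = 6 (mod 11).
  v = [3, 3, 4, 6, 6].
Step 2: syndromes of r = [7, 6, 1, 3, 7] (all sums mod 11).
  S_0 = Σ v_i r_i = 3·7 + 3·6 + 4·1 + 6·3 + 6·7 = 103 ≡ 4.
  S_1 = Σ v_i α_i r_i = 3·4·7 + 3·8·6 + 4·6·1 + 6·9·3 + 6·3·7 = 540 ≡ 1.
  α_i^2 mod 11 = [5, 9, 3, 4, 9].
  S_2 = Σ v_i α_i^2 r_i = 3·5·7 + 3·9·6 + 4·3·1 + 6·4·3 + 6·9·7 = 729 ≡ 3.
  S = (4, 1, 3) ≠ 0, so r is not a codeword (an error is present).
Step 3: locate the error. For a single error e at position i, S_ℓ = v_i·e·α_i^ℓ, so α_err = S_1/S_0.
  S_0^{−1} = 4^{−1} = 3 (mod 11), so α_err = 1·3 = 3 ≡ 3 = α_5. Error position i = 5.
  Consistency check: S_2/S_1 = 3·1 = 3 ≡ 3 = α_err ✓ (single-error assumption holds).
Step 4: error magnitude e = S_0/v_5 = S_0·∏_{j≠5}(α_5 − α_j) = 4·2 = 8 ≡ 8 (mod 11).
Step 5: correct position 5: c_5 = r_5 − e = 7 − 8 ≡ 10 (mod 11). Hence c = [7, 6, 1, 3, 10].
  Check: interpolating c through the α_i gives m(x) = 8 + 8·x (degree < 2) with m(α_i) = c_i for every i, so c is indeed a codeword.


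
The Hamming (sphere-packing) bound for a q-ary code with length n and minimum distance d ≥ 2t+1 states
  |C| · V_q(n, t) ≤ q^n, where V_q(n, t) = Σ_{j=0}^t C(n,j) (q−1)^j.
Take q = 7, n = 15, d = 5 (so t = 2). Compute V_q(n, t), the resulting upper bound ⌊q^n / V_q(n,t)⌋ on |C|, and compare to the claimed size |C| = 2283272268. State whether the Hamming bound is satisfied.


V_q(n, t) = 3871, q^n = 4747561509943, Hamming bound = 1226443169, |C| = 2283272268 > bound (violated).

Step 1: Compute V_q(n, t) = Σ_{j=0}^2 C(n, j) (q−1)^j.
  j = 0: C(15,0)·(6)^0 = 1·1 = 1.
  j = 1: C(15,1)·(6)^1 = 15·6 = 90.
  j = 2: C(15,2)·(6)^2 = 105·36 = 3780.
  V_q(n, t) = 1 + 90 + 3780 = 3871.
Step 2: q^n = 7^15 = 4747561509943.
Step 3: Hamming bound ⌊q^n / V_q(n,t)⌋ = ⌊4747561509943/3871⌋ = 1226443169.
Step 4: Compare |C| = 2283272268 to 1226443169: violated.
The claimed |C| lies above the Hamming bound, so no 7-ary code of length 15 with d ≥ 5 can have 2283272268 codewords.


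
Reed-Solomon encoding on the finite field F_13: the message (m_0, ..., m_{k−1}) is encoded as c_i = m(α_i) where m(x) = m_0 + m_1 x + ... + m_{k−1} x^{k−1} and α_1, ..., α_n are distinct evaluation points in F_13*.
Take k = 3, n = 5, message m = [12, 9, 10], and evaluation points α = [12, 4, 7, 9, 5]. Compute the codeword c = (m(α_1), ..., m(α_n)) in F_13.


c = [0, 0, 6, 6, 8]

Message polynomial: m(x) = 12 + 9·x + 10·x^2 (mod 13).
For each evaluation point α_i, compute m(α_i) mod 13:
  α_1 = 12: Horner steps 10 → 12 → 0, so m(12) = 0.
  α_2 = 4: Horner steps 10 → 10 → 0, so m(4) = 0.
  α_3 = 7: Horner steps 10 → 1 → 6, so m(7) = 6.
  α_4 = 9: Horner steps 10 → 8 → 6, so m(9) = 6.
  α_5 = 5: Horner steps 10 → 7 → 8, so m(5) = 8.
Codeword c = [0, 0, 6, 6, 8] ∈ F_13^5.


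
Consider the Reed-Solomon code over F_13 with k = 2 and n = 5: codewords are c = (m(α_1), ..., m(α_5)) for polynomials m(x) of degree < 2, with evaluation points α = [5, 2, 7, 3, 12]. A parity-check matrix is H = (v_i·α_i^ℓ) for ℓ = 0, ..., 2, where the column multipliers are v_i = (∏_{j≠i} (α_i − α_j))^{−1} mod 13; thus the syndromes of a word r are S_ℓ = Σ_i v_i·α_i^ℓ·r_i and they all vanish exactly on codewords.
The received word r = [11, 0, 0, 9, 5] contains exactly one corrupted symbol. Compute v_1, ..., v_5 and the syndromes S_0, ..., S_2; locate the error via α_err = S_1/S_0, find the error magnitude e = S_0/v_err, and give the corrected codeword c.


S = (10, 7, 1), error at position 2, error magnitude e = 5, c = [11, 8, 0, 9, 5].

Step 1: column multipliers v_i = (∏_{j≠i}(α_i − α_j))^{−1} mod 13.
  i = 1 (α = 5): (5−2)(5−7)(5−3)(5−12) = 3·(−2)·2·(−7) = 84 ≡ 6, so v_1 = 6^{−1} = 11 (mod 13).
  i = 2 (α = 2): (2−5)(2−7)(2−3)(2−12) = (−3)·(−5)·(−1)·(−10) = 150 ≡ 7, so v_2 = 7^{−1} = 2 (mod 13).
  i = 3 (α = 7): (7−5)(7−2)(7−3)(7−12) = 2·5·4·(−5) = −200 ≡ 8, so v_3 = 8^{−1} = 5 (mod 13).
  i = 4 (α = 3): (3−5)(3−2)(3−7)(3−12) = (−2)·1·(−4)·(−9) = −72 ≡ 6, so v_4 = 6^{−1} = 11 (mod 13).
  i = 5 (α = 12): (12−5)(12−2)(12−7)(12−3) = 7·10·5·9 = 3150 ≡ 4, so v_5 = 4^{−1} = 10 (mod 13).
  v = [11, 2, 5, 11, 10].
Step 2: syndromes of r = [11, 0, 0, 9, 5] (all sums mod 13).
  S_0 = Σ v_i r_i = 11·11 + 2·0 + 5·0 + 11·9 + 10·5 = 270 ≡ 10.
  S_1 = Σ v_i α_i r_i = 11·5·11 + 2·2·0 + 5·7·0 + 11·3·9 + 10·12·5 = 1502 ≡ 7.
  α_i^2 mod 13 = [12, 4, 10, 9, 1].
  S_2 = Σ v_i α_i^2 r_i = 11·12·11 + 2·4·0 + 5·10·0 + 11·9·9 + 10·1·5 = 2393 ≡ 1.
  S = (10, 7, 1) ≠ 0, so r is not a codeword (an error is present).
Step 3: locate the error. For a single error e at position i, S_ℓ = v_i·e·α_i^ℓ, so α_err = S_1/S_0.
  S_0^{−1} = 10^{−1} = 4 (mod 13), so α_err = 7·4 = 28 ≡ 2 = α_2. Error position i = 2.
  Consistency check: S_2/S_1 = 1·2 = 2 ≡ 2 = α_err ✓ (single-error assumption holds).
Step 4: error magnitude e = S_0/v_2 = S_0·∏_{j≠2}(α_2 − α_j) = 10·7 = 70 ≡ 5 (mod 13).
Step 5: correct position 2: c_2 = r_2 − e = 0 − 5 ≡ 8 (mod 13). Hence c = [11, 8, 0, 9, 5].
  Check: interpolating c through the α_i gives m(x) = 6 + 1·x (degree < 2) with m(α_i) = c_i for every i, so c is indeed a codeword.


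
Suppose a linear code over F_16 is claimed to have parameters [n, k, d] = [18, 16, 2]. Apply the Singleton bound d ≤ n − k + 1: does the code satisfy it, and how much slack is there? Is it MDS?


Singleton RHS = n − k + 1 = 3, slack = 1, bound satisfied, not MDS.

Singleton bound: d ≤ n − k + 1.
Here n = 18, k = 16, so n − k + 1 = 3.
Given d = 2, check d ≤ 3: YES.
Slack = (n − k + 1) − d = 1.
The code is NOT MDS (slack = 1 > 0).
Description: the claimed parameters are [18, 16, 2]_16; such a code would be non-MDS.


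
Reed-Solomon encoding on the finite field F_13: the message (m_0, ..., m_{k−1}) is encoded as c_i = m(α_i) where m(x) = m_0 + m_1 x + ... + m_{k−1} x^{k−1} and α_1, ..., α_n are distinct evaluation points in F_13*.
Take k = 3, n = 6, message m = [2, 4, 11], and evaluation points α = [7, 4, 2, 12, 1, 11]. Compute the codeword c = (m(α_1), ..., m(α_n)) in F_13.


c = [10, 12, 2, 9, 4, 12]

Message polynomial: m(x) = 2 + 4·x + 11·x^2 (mod 13).
For each evaluation point α_i, compute m(α_i) mod 13:
  α_1 = 7: Horner steps 11 → 3 → 10, so m(7) = 10.
  α_2 = 4: Horner steps 11 → 9 → 12, so m(4) = 12.
  α_3 = 2: Horner steps 11 → 0 → 2, so m(2) = 2.
  α_4 = 12: Horner steps 11 → 6 → 9, so m(12) = 9.
  α_5 = 1: Horner steps 11 → 2 → 4, so m(1) = 4.
  α_6 = 11: Horner steps 11 → 8 → 12, so m(11) = 12.
Codeword c = [10, 12, 2, 9, 4, 12] ∈ F_13^6.


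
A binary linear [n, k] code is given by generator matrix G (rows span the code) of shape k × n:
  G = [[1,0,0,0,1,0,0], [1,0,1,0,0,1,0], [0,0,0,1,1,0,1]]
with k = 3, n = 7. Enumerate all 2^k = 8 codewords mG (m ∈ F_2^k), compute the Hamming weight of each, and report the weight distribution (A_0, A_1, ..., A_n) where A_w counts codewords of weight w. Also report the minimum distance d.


Weight distribution: A_0 = 1, A_2 = 1, A_3 = 4, A_4 = 1, A_6 = 1. Minimum distance d = 2.

Enumerate all 2^3 = 8 messages m ∈ F_2^3.
For each, compute codeword c = mG in F_2^7, then tally its weight.
  m = 000 → c = 0000000, weight = 0.
  m = 100 → c = 1000100, weight = 2.
  m = 010 → c = 1010010, weight = 3.
  m = 110 → c = 0010110, weight = 3.
  m = 001 → c = 0001101, weight = 3.
  m = 101 → c = 1001001, weight = 3.
  m = 011 → c = 1011111, weight = 6.
  m = 111 → c = 0011011, weight = 4.
Tally weights:
  weight 0: 1 codewords.
  weight 2: 1 codewords.
  weight 3: 4 codewords.
  weight 4: 1 codewords.
  weight 6: 1 codewords.
Minimum distance d = smallest w > 0 with A_w > 0 = 2.
Sanity: Σ A_w = 8 = 2^3 = 8 ✓.


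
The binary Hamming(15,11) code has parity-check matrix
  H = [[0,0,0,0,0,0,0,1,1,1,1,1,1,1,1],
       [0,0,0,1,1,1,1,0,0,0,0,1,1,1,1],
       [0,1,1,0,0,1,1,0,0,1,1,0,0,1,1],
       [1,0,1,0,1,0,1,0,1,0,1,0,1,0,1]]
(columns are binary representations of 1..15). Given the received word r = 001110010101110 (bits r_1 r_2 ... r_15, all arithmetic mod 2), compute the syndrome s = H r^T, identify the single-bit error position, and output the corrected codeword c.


s = (1, 1, 1, 1)^T, error position = 15, corrected codeword c = 001110010101111

Compute s = H r^T mod 2 one row at a time:
  s_1 = 1 + 0 + 1 + 0 + 1 + 1 + 1 + 0 = 5 ≡ 1 (mod 2).
  s_2 = 1 + 1 + 0 + 0 + 1 + 1 + 1 + 0 = 5 ≡ 1 (mod 2).
  s_3 = 0 + 1 + 0 + 0 + 1 + 0 + 1 + 0 = 3 ≡ 1 (mod 2).
  s_4 = 0 + 1 + 1 + 0 + 0 + 0 + 1 + 0 = 3 ≡ 1 (mod 2).
s = (1, 1, 1, 1)^T — this equals column 15 of H (binary 1111), so error is at position 15.
Correct: flip bit 15 of r = 001110010101110 to get c = 001110010101111.


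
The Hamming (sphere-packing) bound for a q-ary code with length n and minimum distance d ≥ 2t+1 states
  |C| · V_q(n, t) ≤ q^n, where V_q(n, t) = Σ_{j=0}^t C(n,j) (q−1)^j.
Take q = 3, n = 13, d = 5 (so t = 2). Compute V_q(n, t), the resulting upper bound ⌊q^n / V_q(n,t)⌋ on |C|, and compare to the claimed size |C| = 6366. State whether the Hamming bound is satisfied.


V_q(n, t) = 339, q^n = 1594323, Hamming bound = 4703, |C| = 6366 > bound (violated).

Step 1: Compute V_q(n, t) = Σ_{j=0}^2 C(n, j) (q−1)^j.
  j = 0: C(13,0)·(2)^0 = 1·1 = 1.
  j = 1: C(13,1)·(2)^1 = 13·2 = 26.
  j = 2: C(13,2)·(2)^2 = 78·4 = 312.
  V_q(n, t) = 1 + 26 + 312 = 339.
Step 2: q^n = 3^13 = 1594323.
Step 3: Hamming bound ⌊q^n / V_q(n,t)⌋ = ⌊1594323/339⌋ = 4703.
Step 4: Compare |C| = 6366 to 4703: violated.
The claimed |C| lies above the Hamming bound, so no 3-ary code of length 13 with d ≥ 5 can have 6366 codewords.


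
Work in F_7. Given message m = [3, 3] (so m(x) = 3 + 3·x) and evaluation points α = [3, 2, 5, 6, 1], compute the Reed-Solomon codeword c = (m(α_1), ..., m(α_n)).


c = [5, 2, 4, 0, 6]

Message polynomial: m(x) = 3 + 3·x (mod 7).
For each evaluation point α_i, compute m(α_i) mod 7:
  α_1 = 3: Horner steps 3 → 5, so m(3) = 5.
  α_2 = 2: Horner steps 3 → 2, so m(2) = 2.
  α_3 = 5: Horner steps 3 → 4, so m(5) = 4.
  α_4 = 6: Horner steps 3 → 0, so m(6) = 0.
  α_5 = 1: Horner steps 3 → 6, so m(1) = 6.
Codeword c = [5, 2, 4, 0, 6] ∈ F_7^5.


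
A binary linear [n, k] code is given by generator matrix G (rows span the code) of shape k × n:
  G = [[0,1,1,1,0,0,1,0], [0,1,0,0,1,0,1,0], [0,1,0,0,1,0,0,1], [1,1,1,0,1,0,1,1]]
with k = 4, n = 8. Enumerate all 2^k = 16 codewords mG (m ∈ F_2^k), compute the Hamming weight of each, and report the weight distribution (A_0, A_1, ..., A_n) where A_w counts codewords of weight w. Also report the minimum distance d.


Weight distribution: A_0 = 1, A_2 = 1, A_3 = 6, A_4 = 5, A_5 = 2, A_6 = 1. Minimum distance d = 2.

Enumerate all 2^4 = 16 messages m ∈ F_2^4.
For each, compute codeword c = mG in F_2^8, then tally its weight.
  m = 0000 → c = 00000000, weight = 0.
  m = 1000 → c = 01110010, weight = 4.
  m = 0100 → c = 01001010, weight = 3.
  m = 1100 → c = 00111000, weight = 3.
  m = 0010 → c = 01001001, weight = 3.
  m = 1010 → c = 00111011, weight = 5.
  m = 0110 → c = 00000011, weight = 2.
  m = 1110 → c = 01110001, weight = 4.
  m = 0001 → c = 11101011, weight = 6.
  m = 1001 → c = 10011001, weight = 4.
  m = 0101 → c = 10100001, weight = 3.
  m = 1101 → c = 11010011, weight = 5.
  m = 0011 → c = 10100010, weight = 3.
  m = 1011 → c = 11010000, weight = 3.
  m = 0111 → c = 11101000, weight = 4.
  m = 1111 → c = 10011010, weight = 4.
Tally weights:
  weight 0: 1 codewords.
  weight 2: 1 codewords.
  weight 3: 6 codewords.
  weight 4: 5 codewords.
  weight 5: 2 codewords.
  weight 6: 1 codewords.
Minimum distance d = smallest w > 0 with A_w > 0 = 2.
Sanity: Σ A_w = 16 = 2^4 = 16 ✓.


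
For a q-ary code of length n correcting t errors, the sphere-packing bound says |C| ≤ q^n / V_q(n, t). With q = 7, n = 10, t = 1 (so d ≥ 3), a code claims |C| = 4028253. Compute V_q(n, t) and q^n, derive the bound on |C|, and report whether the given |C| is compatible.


V_q(n, t) = 61, q^n = 282475249, Hamming bound = 4630741, |C| = 4028253 ≤ bound (satisfied).

Step 1: Compute V_q(n, t) = Σ_{j=0}^1 C(n, j) (q−1)^j.
  j = 0: C(10,0)·(6)^0 = 1·1 = 1.
  j = 1: C(10,1)·(6)^1 = 10·6 = 60.
  V_q(n, t) = 1 + 60 = 61.
Step 2: q^n = 7^10 = 282475249.
Step 3: Hamming bound ⌊q^n / V_q(n,t)⌋ = ⌊282475249/61⌋ = 4630741.
Step 4: Compare |C| = 4028253 to 4630741: satisfied.
The claimed |C| lies below the Hamming bound.


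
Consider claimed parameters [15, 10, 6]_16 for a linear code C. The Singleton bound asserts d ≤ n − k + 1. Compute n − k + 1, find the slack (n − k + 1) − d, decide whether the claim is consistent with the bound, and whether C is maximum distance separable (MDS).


Singleton RHS = n − k + 1 = 6, slack = 0, bound satisfied, MDS.

Singleton bound: d ≤ n − k + 1.
Here n = 15, k = 10, so n − k + 1 = 6.
Given d = 6, check d ≤ 6: YES.
Slack = (n − k + 1) − d = 0.
The code is MDS (slack = 0).
Description: the claimed parameters are [15, 10, 6]_16; such a code would be MDS (meets Singleton bound).


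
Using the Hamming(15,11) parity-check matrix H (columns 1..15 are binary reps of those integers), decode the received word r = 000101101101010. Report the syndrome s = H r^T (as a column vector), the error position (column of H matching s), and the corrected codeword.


s = (0, 1, 0, 0)^T, error position = 4, corrected codeword c = 000001101101010

Compute s = H r^T mod 2 one row at a time:
  s_1 = 0 + 1 + 1 + 0 + 1 + 0 + 1 + 0 = 4 ≡ 0 (mod 2).
  s_2 = 1 + 0 + 1 + 1 + 1 + 0 + 1 + 0 = 5 ≡ 1 (mod 2).
  s_3 = 0 + 0 + 1 + 1 + 1 + 0 + 1 + 0 = 4 ≡ 0 (mod 2).
  s_4 = 0 + 0 + 0 + 1 + 1 + 0 + 0 + 0 = 2 ≡ 0 (mod 2).
s = (0, 1, 0, 0)^T — this equals column 4 of H (binary 0100), so error is at position 4.
Correct: flip bit 4 of r = 000101101101010 to get c = 000001101101010.


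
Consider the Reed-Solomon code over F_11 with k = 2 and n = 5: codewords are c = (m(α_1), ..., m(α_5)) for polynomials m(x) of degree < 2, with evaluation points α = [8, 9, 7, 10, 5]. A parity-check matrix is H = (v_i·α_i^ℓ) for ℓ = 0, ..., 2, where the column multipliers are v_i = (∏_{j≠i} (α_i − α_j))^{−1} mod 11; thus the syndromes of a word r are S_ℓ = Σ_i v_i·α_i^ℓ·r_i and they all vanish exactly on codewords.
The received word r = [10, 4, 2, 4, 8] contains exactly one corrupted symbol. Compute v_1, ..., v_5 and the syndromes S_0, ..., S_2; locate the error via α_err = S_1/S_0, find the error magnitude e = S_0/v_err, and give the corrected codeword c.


S = (10, 2, 7), error at position 2, error magnitude e = 8, c = [10, 7, 2, 4, 8].

Step 1: column multipliers v_i = (∏_{j≠i}(α_i − α_j))^{−1} mod 11.
  i = 1 (α = 8): (8−9)(8−7)(8−10)(8−5) = (−1)·1·(−2)·3 = 6 ≡ 6, so v_1 = 6^{−1} = 2 (mod 11).
  i = 2 (α = 9): (9−8)(9−7)(9−10)(9−5) = 1·2·(−1)·4 = −8 ≡ 3, so v_2 = 3^{−1} = 4 (mod 11).
  i = 3 (α = 7): (7−8)(7−9)(7−10)(7−5) = (−1)·(−2)·(−3)·2 = −12 ≡ 10, so v_3 = 10^{−1} = 10 (mod 11).
  i = 4 (α = 10): (10−8)(10−9)(10−7)(10−5) = 2·1·3·5 = 30 ≡ 8, so v_4 = 8^{−1} = 7 (mod 11).
  i = 5 (α = 5): (5−8)(5−9)(5−7)(5−10) = (−3)·(−4)·(−2)·(−5) = 120 ≡ 10, so v_5 = 10^{−1} = 10 (mod 11).
  v = [2, 4, 10, 7, 10].
Step 2: syndromes of r = [10, 4, 2, 4, 8] (all sums mod 11).
  S_0 = Σ v_i r_i = 2·10 + 4·4 + 10·2 + 7·4 + 10·8 = 164 ≡ 10.
  S_1 = Σ v_i α_i r_i = 2·8·10 + 4·9·4 + 10·7·2 + 7·10·4 + 10·5·8 = 1124 ≡ 2.
  α_i^2 mod 11 = [9, 4, 5, 1, 3].
  S_2 = Σ v_i α_i^2 r_i = 2·9·10 + 4·4·4 + 10·5·2 + 7·1·4 + 10·3·8 = 612 ≡ 7.
  S = (10, 2, 7) ≠ 0, so r is not a codeword (an error is present).
Step 3: locate the error. For a single error e at position i, S_ℓ = v_i·e·α_i^ℓ, so α_err = S_1/S_0.
  S_0^{−1} = 10^{−1} = 10 (mod 11), so α_err = 2·10 = 20 ≡ 9 = α_2. Error position i = 2.
  Consistency check: S_2/S_1 = 7·6 = 42 ≡ 9 = α_err ✓ (single-error assumption holds).
Step 4: error magnitude e = S_0/v_2 = S_0·∏_{j≠2}(α_2 − α_j) = 10·3 = 30 ≡ 8 (mod 11).
Step 5: correct position 2: c_2 = r_2 − e = 4 − 8 ≡ 7 (mod 11). Hence c = [10, 7, 2, 4, 8].
  Check: interpolating c through the α_i gives m(x) = 1 + 8·x (degree < 2) with m(α_i) = c_i for every i, so c is indeed a codeword.


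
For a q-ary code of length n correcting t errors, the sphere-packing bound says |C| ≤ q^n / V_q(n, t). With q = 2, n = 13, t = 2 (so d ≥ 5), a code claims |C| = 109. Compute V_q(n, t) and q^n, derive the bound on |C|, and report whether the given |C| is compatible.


V_q(n, t) = 92, q^n = 8192, Hamming bound = 89, |C| = 109 > bound (violated).

Step 1: Compute V_q(n, t) = Σ_{j=0}^2 C(n, j) (q−1)^j.
  j = 0: C(13,0)·(1)^0 = 1·1 = 1.
  j = 1: C(13,1)·(1)^1 = 13·1 = 13.
  j = 2: C(13,2)·(1)^2 = 78·1 = 78.
  V_q(n, t) = 1 + 13 + 78 = 92.
Step 2: q^n = 2^13 = 8192.
Step 3: Hamming bound ⌊q^n / V_q(n,t)⌋ = ⌊8192/92⌋ = 89.
Step 4: Compare |C| = 109 to 89: violated.
The claimed |C| lies above the Hamming bound, so no 2-ary code of length 13 with d ≥ 5 can have 109 codewords.


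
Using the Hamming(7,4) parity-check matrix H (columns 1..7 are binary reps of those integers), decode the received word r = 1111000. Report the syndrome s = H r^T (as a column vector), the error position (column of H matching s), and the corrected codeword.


s = (1, 0, 0)^T, error position = 4, corrected codeword c = 1110000

Compute s = H r^T mod 2 one row at a time:
  s_1 = 1 + 0 + 0 + 0 = 1 ≡ 1 (mod 2).
  s_2 = 1 + 1 + 0 + 0 = 2 ≡ 0 (mod 2).
  s_3 = 1 + 1 + 0 + 0 = 2 ≡ 0 (mod 2).
s = (1, 0, 0)^T — this equals column 4 of H (binary 100), so error is at position 4.
Correct: flip bit 4 of r = 1111000 to get c = 1110000.


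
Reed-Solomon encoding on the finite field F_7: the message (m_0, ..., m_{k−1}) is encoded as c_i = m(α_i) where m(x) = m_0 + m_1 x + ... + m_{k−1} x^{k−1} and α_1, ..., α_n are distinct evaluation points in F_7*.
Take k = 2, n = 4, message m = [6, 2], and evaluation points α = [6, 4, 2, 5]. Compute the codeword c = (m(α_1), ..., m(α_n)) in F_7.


c = [4, 0, 3, 2]

Message polynomial: m(x) = 6 + 2·x (mod 7).
For each evaluation point α_i, compute m(α_i) mod 7:
  α_1 = 6: Horner steps 2 → 4, so m(6) = 4.
  α_2 = 4: Horner steps 2 → 0, so m(4) = 0.
  α_3 = 2: Horner steps 2 → 3, so m(2) = 3.
  α_4 = 5: Horner steps 2 → 2, so m(5) = 2.
Codeword c = [4, 0, 3, 2] ∈ F_7^4.


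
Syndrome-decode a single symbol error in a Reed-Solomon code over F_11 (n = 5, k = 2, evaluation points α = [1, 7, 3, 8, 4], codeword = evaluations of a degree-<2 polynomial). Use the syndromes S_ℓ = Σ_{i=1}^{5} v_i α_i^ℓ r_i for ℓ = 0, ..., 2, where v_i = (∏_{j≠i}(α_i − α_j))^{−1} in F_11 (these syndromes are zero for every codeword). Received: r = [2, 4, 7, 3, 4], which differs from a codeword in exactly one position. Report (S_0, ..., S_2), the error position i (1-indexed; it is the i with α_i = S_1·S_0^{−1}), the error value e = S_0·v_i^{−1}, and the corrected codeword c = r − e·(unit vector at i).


S = (4, 6, 9), error at position 2, error magnitude e = 9, c = [2, 6, 7, 3, 4].

Step 1: column multipliers v_i = (∏_{j≠i}(α_i − α_j))^{−1} mod 11.
  i = 1 (α = 1): (1−7)(1−3)(1−8)(1−4) = (−6)·(−2)·(−7)·(−3) = 252 ≡ 10, so v_1 = 10^{−1} = 10 (mod 11).
  i = 2 (α = 7): (7−1)(7−3)(7−8)(7−4) = 6·4·(−1)·3 = −72 ≡ 5, so v_2 = 5^{−1} = 9 (mod 11).
  i = 3 (α = 3): (3−1)(3−7)(3−8)(3−4) = 2·(−4)·(−5)·(−1) = −40 ≡ 4, so v_3 = 4^{−1} = 3 (mod 11).
  i = 4 (α = 8): (8−1)(8−7)(8−3)(8−4) = 7·1·5·4 = 140 ≡ 8, so v_4 = 8^{−1} = 7 (mod 11).
  i = 5 (α = 4): (4−1)(4−7)(4−3)(4−8) = 3·(−3)·1·(−4) = 36 ≡ 3, so v_5 = 3^{−1} = 4 (mod 11).
  v = [10, 9, 3, 7, 4].
Step 2: syndromes of r = [2, 4, 7, 3, 4] (all sums mod 11).
  S_0 = Σ v_i r_i = 10·2 + 9·4 + 3·7 + 7·3 + 4·4 = 114 ≡ 4.
  S_1 = Σ v_i α_i r_i = 10·1·2 + 9·7·4 + 3·3·7 + 7·8·3 + 4·4·4 = 567 ≡ 6.
  α_i^2 mod 11 = [1, 5, 9, 9, 5].
  S_2 = Σ v_i α_i^2 r_i = 10·1·2 + 9·5·4 + 3·9·7 + 7·9·3 + 4·5·4 = 658 ≡ 9.
  S = (4, 6, 9) ≠ 0, so r is not a codeword (an error is present).
Step 3: locate the error. For a single error e at position i, S_ℓ = v_i·e·α_i^ℓ, so α_err = S_1/S_0.
  S_0^{−1} = 4^{−1} = 3 (mod 11), so α_err = 6·3 = 18 ≡ 7 = α_2. Error position i = 2.
  Consistency check: S_2/S_1 = 9·2 = 18 ≡ 7 = α_err ✓ (single-error assumption holds).
Step 4: error magnitude e = S_0/v_2 = S_0·∏_{j≠2}(α_2 − α_j) = 4·5 = 20 ≡ 9 (mod 11).
Step 5: correct position 2: c_2 = r_2 − e = 4 − 9 ≡ 6 (mod 11). Hence c = [2, 6, 7, 3, 4].
  Check: interpolating c through the α_i gives m(x) = 5 + 8·x (degree < 2) with m(α_i) = c_i for every i, so c is indeed a codeword.
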